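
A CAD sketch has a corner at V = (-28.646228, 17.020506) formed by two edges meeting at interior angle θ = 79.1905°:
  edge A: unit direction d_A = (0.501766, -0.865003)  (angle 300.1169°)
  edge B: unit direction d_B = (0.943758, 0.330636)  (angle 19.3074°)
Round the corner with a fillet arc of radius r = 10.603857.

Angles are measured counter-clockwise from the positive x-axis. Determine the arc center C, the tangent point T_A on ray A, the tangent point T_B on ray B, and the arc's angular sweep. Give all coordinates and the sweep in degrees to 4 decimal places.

bisector direction at 339.7122° = (0.937962,-0.346737)
center distance |VC| = r/sin(θ/2) = 10.603857/sin(39.5953°) = 16.637152
C = V + |VC|·bis = (-13.0412,11.2518)
T_A = V + ((C−V)·d_A)·d_A = V + 12.8200·d_A = (-22.2136,5.9311)
T_B = V + ((C−V)·d_B)·d_B = V + 12.8200·d_B = (-16.5472,21.2593)
sweep = 180° − θ = 100.8095°

center=(-13.0412,11.2518) T_A=(-22.2136,5.9311) T_B=(-16.5472,21.2593) sweep=100.8095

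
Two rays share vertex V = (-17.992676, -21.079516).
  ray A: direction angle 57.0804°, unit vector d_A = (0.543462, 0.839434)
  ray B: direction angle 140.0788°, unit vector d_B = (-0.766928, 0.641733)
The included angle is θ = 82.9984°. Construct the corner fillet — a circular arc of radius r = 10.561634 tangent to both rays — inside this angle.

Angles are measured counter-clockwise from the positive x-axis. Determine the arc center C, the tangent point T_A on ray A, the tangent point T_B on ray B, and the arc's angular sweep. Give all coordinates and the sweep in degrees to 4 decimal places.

bisector direction at 98.5796° = (-0.149183,0.988810)
center distance |VC| = r/sin(θ/2) = 10.561634/sin(41.4992°) = 15.939452
C = V + |VC|·bis = (-20.3706,-5.3184)
T_A = V + ((C−V)·d_A)·d_A = V + 11.9381·d_A = (-11.5048,-11.0583)
T_B = V + ((C−V)·d_B)·d_B = V + 11.9381·d_B = (-27.1483,-13.4184)
sweep = 180° − θ = 97.0016°

center=(-20.3706,-5.3184) T_A=(-11.5048,-11.0583) T_B=(-27.1483,-13.4184) sweep=97.0016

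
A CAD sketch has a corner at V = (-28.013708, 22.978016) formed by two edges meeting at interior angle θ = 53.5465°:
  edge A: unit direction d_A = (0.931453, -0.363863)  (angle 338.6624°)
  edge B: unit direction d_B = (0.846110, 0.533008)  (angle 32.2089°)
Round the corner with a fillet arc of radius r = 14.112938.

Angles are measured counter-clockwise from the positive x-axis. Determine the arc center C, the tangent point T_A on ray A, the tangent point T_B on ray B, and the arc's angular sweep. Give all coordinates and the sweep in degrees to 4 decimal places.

center=(3.1754,25.9458) T_A=(-1.9598,12.8003) T_B=(-4.3469,37.8869) sweep=126.4535

bisector direction at 5.4356° = (0.995503,0.094728)
center distance |VC| = r/sin(θ/2) = 14.112938/sin(26.7733°) = 31.330005
C = V + |VC|·bis = (3.1754,25.9458)
T_A = V + ((C−V)·d_A)·d_A = V + 27.9713·d_A = (-1.9598,12.8003)
T_B = V + ((C−V)·d_B)·d_B = V + 27.9713·d_B = (-4.3469,37.8869)
sweep = 180° − θ = 126.4535°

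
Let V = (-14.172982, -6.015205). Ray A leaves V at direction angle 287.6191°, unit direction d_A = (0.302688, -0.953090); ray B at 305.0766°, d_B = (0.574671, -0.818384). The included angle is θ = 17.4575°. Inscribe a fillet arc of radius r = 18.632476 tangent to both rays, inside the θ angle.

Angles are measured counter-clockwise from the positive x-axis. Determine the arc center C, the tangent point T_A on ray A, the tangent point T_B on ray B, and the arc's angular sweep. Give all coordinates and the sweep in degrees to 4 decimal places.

bisector direction at 296.3479° = (0.443820,-0.896116)
center distance |VC| = r/sin(θ/2) = 18.632476/sin(8.7287°) = 122.778517
C = V + |VC|·bis = (40.3185,-116.0390)
T_A = V + ((C−V)·d_A)·d_A = V + 121.3565·d_A = (22.5601,-121.6788)
T_B = V + ((C−V)·d_B)·d_B = V + 121.3565·d_B = (55.5671,-105.3315)
sweep = 180° − θ = 162.5425°

center=(40.3185,-116.0390) T_A=(22.5601,-121.6788) T_B=(55.5671,-105.3315) sweep=162.5425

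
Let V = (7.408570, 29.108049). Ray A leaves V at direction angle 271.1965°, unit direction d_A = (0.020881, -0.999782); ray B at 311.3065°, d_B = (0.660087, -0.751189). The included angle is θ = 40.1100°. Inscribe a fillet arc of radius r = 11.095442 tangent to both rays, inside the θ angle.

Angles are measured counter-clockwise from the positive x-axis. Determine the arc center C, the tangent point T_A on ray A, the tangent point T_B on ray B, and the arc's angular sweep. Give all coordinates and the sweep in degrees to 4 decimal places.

center=(19.1363,-1.0473) T_A=(8.0432,-1.2790) T_B=(27.4710,6.2767) sweep=139.8900

bisector direction at 291.2515° = (0.362462,-0.931998)
center distance |VC| = r/sin(θ/2) = 11.095442/sin(20.0550°) = 32.355583
C = V + |VC|·bis = (19.1363,-1.0473)
T_A = V + ((C−V)·d_A)·d_A = V + 30.3937·d_A = (8.0432,-1.2790)
T_B = V + ((C−V)·d_B)·d_B = V + 30.3937·d_B = (27.4710,6.2767)
sweep = 180° − θ = 139.8900°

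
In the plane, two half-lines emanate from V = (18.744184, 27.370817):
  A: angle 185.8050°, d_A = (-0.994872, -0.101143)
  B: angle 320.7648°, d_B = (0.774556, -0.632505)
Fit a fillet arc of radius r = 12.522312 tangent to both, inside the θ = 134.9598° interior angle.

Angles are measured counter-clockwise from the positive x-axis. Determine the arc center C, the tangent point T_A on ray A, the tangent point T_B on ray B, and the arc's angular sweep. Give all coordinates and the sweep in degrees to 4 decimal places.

bisector direction at 253.2849° = (-0.287613,-0.957747)
center distance |VC| = r/sin(θ/2) = 12.522312/sin(67.4799°) = 13.556024
C = V + |VC|·bis = (14.8453,14.3876)
T_A = V + ((C−V)·d_A)·d_A = V + 5.1921·d_A = (13.5788,26.8457)
T_B = V + ((C−V)·d_B)·d_B = V + 5.1921·d_B = (22.7657,24.0868)
sweep = 180° − θ = 45.0402°

center=(14.8453,14.3876) T_A=(13.5788,26.8457) T_B=(22.7657,24.0868) sweep=45.0402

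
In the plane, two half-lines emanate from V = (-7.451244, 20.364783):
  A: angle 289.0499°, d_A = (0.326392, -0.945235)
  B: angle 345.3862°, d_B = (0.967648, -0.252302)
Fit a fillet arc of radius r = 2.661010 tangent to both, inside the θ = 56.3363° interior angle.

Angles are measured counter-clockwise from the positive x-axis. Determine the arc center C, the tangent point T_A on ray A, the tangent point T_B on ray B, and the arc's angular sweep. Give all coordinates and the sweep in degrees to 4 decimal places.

center=(-3.3140,16.5361) T_A=(-5.8293,15.6675) T_B=(-2.6426,19.1110) sweep=123.6637

bisector direction at 317.2181° = (0.733944,-0.679210)
center distance |VC| = r/sin(θ/2) = 2.661010/sin(28.1682°) = 5.637007
C = V + |VC|·bis = (-3.3140,16.5361)
T_A = V + ((C−V)·d_A)·d_A = V + 4.9694·d_A = (-5.8293,15.6675)
T_B = V + ((C−V)·d_B)·d_B = V + 4.9694·d_B = (-2.6426,19.1110)
sweep = 180° − θ = 123.6637°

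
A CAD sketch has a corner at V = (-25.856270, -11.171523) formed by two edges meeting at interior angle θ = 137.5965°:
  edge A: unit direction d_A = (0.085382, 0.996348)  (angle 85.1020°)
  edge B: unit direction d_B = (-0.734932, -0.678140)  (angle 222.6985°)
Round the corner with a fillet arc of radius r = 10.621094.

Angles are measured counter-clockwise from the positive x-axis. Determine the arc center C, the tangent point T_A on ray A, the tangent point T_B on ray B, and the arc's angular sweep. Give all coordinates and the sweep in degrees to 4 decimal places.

center=(-36.0868,-6.1597) T_A=(-25.5045,-7.0665) T_B=(-28.8842,-13.9655) sweep=42.4035

bisector direction at 153.9003° = (-0.898029,0.439935)
center distance |VC| = r/sin(θ/2) = 10.621094/sin(68.7982°) = 11.392201
C = V + |VC|·bis = (-36.0868,-6.1597)
T_A = V + ((C−V)·d_A)·d_A = V + 4.1200·d_A = (-25.5045,-7.0665)
T_B = V + ((C−V)·d_B)·d_B = V + 4.1200·d_B = (-28.8842,-13.9655)
sweep = 180° − θ = 42.4035°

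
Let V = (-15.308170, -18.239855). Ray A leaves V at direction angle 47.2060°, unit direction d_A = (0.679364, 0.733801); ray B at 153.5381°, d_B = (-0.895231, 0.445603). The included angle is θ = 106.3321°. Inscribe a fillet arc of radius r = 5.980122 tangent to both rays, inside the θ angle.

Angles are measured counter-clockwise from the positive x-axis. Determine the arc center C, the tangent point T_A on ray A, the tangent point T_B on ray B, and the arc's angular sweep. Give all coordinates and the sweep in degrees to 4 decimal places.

center=(-16.6534,-10.8903) T_A=(-12.2651,-14.9530) T_B=(-19.3181,-16.2439) sweep=73.6679

bisector direction at 100.3721° = (-0.180039,0.983659)
center distance |VC| = r/sin(θ/2) = 5.980122/sin(53.1660°) = 7.471638
C = V + |VC|·bis = (-16.6534,-10.8903)
T_A = V + ((C−V)·d_A)·d_A = V + 4.4792·d_A = (-12.2651,-14.9530)
T_B = V + ((C−V)·d_B)·d_B = V + 4.4792·d_B = (-19.3181,-16.2439)
sweep = 180° − θ = 73.6679°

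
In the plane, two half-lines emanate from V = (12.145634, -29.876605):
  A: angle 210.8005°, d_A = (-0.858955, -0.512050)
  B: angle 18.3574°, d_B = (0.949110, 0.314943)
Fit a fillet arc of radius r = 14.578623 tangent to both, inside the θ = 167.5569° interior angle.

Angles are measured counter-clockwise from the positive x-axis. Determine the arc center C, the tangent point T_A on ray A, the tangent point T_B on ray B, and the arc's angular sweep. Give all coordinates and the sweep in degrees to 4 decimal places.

bisector direction at 294.5790° = (0.415947,-0.909389)
center distance |VC| = r/sin(θ/2) = 14.578623/sin(83.7785°) = 14.664996
C = V + |VC|·bis = (18.2455,-43.2128)
T_A = V + ((C−V)·d_A)·d_A = V + 1.5893·d_A = (10.7805,-30.6904)
T_B = V + ((C−V)·d_B)·d_B = V + 1.5893·d_B = (13.6540,-29.3761)
sweep = 180° − θ = 12.4431°

center=(18.2455,-43.2128) T_A=(10.7805,-30.6904) T_B=(13.6540,-29.3761) sweep=12.4431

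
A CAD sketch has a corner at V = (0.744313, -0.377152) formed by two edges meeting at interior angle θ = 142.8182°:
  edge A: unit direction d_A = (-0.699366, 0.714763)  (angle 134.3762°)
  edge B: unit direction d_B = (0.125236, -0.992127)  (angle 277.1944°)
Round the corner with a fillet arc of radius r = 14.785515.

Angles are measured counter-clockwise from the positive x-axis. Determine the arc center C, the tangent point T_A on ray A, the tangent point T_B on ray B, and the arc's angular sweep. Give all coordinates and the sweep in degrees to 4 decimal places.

center=(-13.3020,-7.1629) T_A=(-2.7338,3.1776) T_B=(1.3671,-5.3113) sweep=37.1818

bisector direction at 205.7853° = (-0.900430,-0.435000)
center distance |VC| = r/sin(θ/2) = 14.785515/sin(71.4091°) = 15.599512
C = V + |VC|·bis = (-13.3020,-7.1629)
T_A = V + ((C−V)·d_A)·d_A = V + 4.9733·d_A = (-2.7338,3.1776)
T_B = V + ((C−V)·d_B)·d_B = V + 4.9733·d_B = (1.3671,-5.3113)
sweep = 180° − θ = 37.1818°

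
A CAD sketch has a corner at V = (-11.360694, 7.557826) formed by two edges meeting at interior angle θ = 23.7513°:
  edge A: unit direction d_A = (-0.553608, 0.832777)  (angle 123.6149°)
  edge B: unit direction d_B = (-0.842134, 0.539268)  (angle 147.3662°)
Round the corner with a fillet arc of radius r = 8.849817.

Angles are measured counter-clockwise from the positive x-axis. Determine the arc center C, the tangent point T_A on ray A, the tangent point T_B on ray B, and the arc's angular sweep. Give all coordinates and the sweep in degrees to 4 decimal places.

center=(-42.0287,37.7051) T_A=(-34.6588,42.6044) T_B=(-46.8011,30.2524) sweep=156.2487

bisector direction at 135.4906° = (-0.713135,0.701027)
center distance |VC| = r/sin(θ/2) = 8.849817/sin(11.8757°) = 43.004468
C = V + |VC|·bis = (-42.0287,37.7051)
T_A = V + ((C−V)·d_A)·d_A = V + 42.0840·d_A = (-34.6588,42.6044)
T_B = V + ((C−V)·d_B)·d_B = V + 42.0840·d_B = (-46.8011,30.2524)
sweep = 180° − θ = 156.2487°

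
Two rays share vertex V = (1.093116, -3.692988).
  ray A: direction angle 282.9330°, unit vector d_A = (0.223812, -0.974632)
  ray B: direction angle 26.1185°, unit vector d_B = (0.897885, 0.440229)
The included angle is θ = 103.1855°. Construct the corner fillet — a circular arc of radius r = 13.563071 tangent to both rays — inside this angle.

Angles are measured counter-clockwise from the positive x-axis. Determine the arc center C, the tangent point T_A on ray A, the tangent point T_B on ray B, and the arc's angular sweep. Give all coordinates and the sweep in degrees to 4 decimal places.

bisector direction at 334.5258° = (0.902779,-0.430105)
center distance |VC| = r/sin(θ/2) = 13.563071/sin(51.5928°) = 17.308338
C = V + |VC|·bis = (16.7187,-11.1374)
T_A = V + ((C−V)·d_A)·d_A = V + 10.7528·d_A = (3.4997,-14.1730)
T_B = V + ((C−V)·d_B)·d_B = V + 10.7528·d_B = (10.7479,1.0407)
sweep = 180° − θ = 76.8145°

center=(16.7187,-11.1374) T_A=(3.4997,-14.1730) T_B=(10.7479,1.0407) sweep=76.8145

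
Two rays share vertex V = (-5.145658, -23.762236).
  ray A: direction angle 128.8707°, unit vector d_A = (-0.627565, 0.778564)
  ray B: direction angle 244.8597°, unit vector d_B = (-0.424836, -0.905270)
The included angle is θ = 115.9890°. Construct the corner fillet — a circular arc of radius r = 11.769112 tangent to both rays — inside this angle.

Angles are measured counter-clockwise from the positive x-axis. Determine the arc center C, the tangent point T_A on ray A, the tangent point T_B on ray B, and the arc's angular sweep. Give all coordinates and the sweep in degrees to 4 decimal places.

bisector direction at 186.8652° = (-0.992830,-0.119534)
center distance |VC| = r/sin(θ/2) = 11.769112/sin(57.9945°) = 13.878715
C = V + |VC|·bis = (-18.9249,-25.4212)
T_A = V + ((C−V)·d_A)·d_A = V + 7.3557·d_A = (-9.7619,-18.0353)
T_B = V + ((C−V)·d_B)·d_B = V + 7.3557·d_B = (-8.2706,-30.4212)
sweep = 180° − θ = 64.0110°

center=(-18.9249,-25.4212) T_A=(-9.7619,-18.0353) T_B=(-8.2706,-30.4212) sweep=64.0110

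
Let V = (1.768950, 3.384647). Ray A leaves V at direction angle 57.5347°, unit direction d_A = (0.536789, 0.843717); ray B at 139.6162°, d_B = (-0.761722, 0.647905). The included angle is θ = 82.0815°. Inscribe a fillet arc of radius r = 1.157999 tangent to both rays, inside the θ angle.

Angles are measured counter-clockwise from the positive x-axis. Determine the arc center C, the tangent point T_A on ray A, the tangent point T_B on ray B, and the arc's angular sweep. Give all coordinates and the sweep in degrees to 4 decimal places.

center=(1.5060,5.1286) T_A=(2.4830,4.5070) T_B=(0.7557,4.2465) sweep=97.9185

bisector direction at 98.5755° = (-0.149112,0.988820)
center distance |VC| = r/sin(θ/2) = 1.157999/sin(41.0408°) = 1.763641
C = V + |VC|·bis = (1.5060,5.1286)
T_A = V + ((C−V)·d_A)·d_A = V + 1.3302·d_A = (2.4830,4.5070)
T_B = V + ((C−V)·d_B)·d_B = V + 1.3302·d_B = (0.7557,4.2465)
sweep = 180° − θ = 97.9185°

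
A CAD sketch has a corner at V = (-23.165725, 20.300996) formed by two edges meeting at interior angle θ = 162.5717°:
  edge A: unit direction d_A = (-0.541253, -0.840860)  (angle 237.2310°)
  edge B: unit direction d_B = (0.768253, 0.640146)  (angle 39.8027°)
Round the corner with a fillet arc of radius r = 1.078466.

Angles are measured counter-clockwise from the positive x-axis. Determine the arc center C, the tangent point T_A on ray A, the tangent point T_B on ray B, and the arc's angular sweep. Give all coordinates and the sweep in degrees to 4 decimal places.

center=(-22.3484,19.5783) T_A=(-23.2552,20.1620) T_B=(-23.0387,20.4068) sweep=17.4283

bisector direction at 318.5168° = (0.749151,-0.662400)
center distance |VC| = r/sin(θ/2) = 1.078466/sin(81.2858°) = 1.091061
C = V + |VC|·bis = (-22.3484,19.5783)
T_A = V + ((C−V)·d_A)·d_A = V + 0.1653·d_A = (-23.2552,20.1620)
T_B = V + ((C−V)·d_B)·d_B = V + 0.1653·d_B = (-23.0387,20.4068)
sweep = 180° − θ = 17.4283°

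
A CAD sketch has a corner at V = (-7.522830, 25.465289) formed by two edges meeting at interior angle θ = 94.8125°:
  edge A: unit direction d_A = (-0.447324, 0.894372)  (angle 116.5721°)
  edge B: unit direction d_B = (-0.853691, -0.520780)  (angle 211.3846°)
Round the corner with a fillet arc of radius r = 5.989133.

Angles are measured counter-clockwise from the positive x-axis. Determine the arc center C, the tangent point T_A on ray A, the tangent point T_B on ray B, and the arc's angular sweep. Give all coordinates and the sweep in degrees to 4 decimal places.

bisector direction at 163.9784° = (-0.961157,0.276001)
center distance |VC| = r/sin(θ/2) = 5.989133/sin(47.4062°) = 8.135520
C = V + |VC|·bis = (-15.3423,27.7107)
T_A = V + ((C−V)·d_A)·d_A = V + 5.5061·d_A = (-9.9858,30.3898)
T_B = V + ((C−V)·d_B)·d_B = V + 5.5061·d_B = (-12.2233,22.5978)
sweep = 180° − θ = 85.1875°

center=(-15.3423,27.7107) T_A=(-9.9858,30.3898) T_B=(-12.2233,22.5978) sweep=85.1875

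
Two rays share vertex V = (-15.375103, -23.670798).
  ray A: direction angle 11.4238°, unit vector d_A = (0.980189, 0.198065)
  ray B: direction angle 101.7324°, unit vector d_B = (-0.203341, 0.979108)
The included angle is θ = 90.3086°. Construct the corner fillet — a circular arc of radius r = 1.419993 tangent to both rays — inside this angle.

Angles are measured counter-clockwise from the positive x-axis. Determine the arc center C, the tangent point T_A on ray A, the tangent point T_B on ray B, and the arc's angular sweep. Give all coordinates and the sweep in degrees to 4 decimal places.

bisector direction at 56.5781° = (0.550800,0.834637)
center distance |VC| = r/sin(θ/2) = 1.419993/sin(45.1543°) = 2.002787
C = V + |VC|·bis = (-14.2720,-21.9992)
T_A = V + ((C−V)·d_A)·d_A = V + 1.4124·d_A = (-13.9907,-23.3911)
T_B = V + ((C−V)·d_B)·d_B = V + 1.4124·d_B = (-15.6623,-22.2879)
sweep = 180° − θ = 89.6914°

center=(-14.2720,-21.9992) T_A=(-13.9907,-23.3911) T_B=(-15.6623,-22.2879) sweep=89.6914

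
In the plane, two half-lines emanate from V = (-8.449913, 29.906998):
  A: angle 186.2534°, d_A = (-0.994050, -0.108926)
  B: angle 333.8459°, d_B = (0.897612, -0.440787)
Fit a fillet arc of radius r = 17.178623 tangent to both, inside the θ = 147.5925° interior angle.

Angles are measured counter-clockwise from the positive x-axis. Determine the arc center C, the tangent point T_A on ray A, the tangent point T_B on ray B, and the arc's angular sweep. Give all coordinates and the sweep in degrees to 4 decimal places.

bisector direction at 260.0496° = (-0.172795,-0.984958)
center distance |VC| = r/sin(θ/2) = 17.178623/sin(73.7963°) = 17.889267
C = V + |VC|·bis = (-11.5411,12.2868)
T_A = V + ((C−V)·d_A)·d_A = V + 4.9921·d_A = (-13.4123,29.3632)
T_B = V + ((C−V)·d_B)·d_B = V + 4.9921·d_B = (-3.9690,27.7066)
sweep = 180° − θ = 32.4075°

center=(-11.5411,12.2868) T_A=(-13.4123,29.3632) T_B=(-3.9690,27.7066) sweep=32.4075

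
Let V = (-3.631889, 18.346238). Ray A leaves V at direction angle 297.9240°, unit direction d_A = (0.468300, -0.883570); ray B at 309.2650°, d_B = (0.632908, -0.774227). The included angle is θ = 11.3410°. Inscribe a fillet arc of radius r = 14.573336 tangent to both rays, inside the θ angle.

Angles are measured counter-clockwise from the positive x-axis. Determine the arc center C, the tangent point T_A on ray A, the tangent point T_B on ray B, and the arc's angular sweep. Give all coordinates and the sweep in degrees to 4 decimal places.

center=(77.9773,-104.5111) T_A=(65.1008,-111.3358) T_B=(89.2604,-95.2875) sweep=168.6590

bisector direction at 303.5945° = (0.553312,-0.832974)
center distance |VC| = r/sin(θ/2) = 14.573336/sin(5.6705°) = 147.492339
C = V + |VC|·bis = (77.9773,-104.5111)
T_A = V + ((C−V)·d_A)·d_A = V + 146.7706·d_A = (65.1008,-111.3358)
T_B = V + ((C−V)·d_B)·d_B = V + 146.7706·d_B = (89.2604,-95.2875)
sweep = 180° − θ = 168.6590°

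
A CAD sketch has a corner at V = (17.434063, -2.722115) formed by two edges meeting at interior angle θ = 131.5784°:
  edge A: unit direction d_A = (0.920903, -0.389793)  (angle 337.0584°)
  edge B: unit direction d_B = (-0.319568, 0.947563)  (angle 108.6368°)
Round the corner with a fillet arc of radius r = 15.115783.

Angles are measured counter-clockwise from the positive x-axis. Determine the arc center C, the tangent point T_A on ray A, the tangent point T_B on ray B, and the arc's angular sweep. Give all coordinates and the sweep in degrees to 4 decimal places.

center=(29.5852,8.5487) T_A=(23.6932,-5.3714) T_B=(15.2620,3.7182) sweep=48.4216

bisector direction at 42.8476° = (0.733165,0.680051)
center distance |VC| = r/sin(θ/2) = 15.115783/sin(65.7892°) = 16.573545
C = V + |VC|·bis = (29.5852,8.5487)
T_A = V + ((C−V)·d_A)·d_A = V + 6.7967·d_A = (23.6932,-5.3714)
T_B = V + ((C−V)·d_B)·d_B = V + 6.7967·d_B = (15.2620,3.7182)
sweep = 180° − θ = 48.4216°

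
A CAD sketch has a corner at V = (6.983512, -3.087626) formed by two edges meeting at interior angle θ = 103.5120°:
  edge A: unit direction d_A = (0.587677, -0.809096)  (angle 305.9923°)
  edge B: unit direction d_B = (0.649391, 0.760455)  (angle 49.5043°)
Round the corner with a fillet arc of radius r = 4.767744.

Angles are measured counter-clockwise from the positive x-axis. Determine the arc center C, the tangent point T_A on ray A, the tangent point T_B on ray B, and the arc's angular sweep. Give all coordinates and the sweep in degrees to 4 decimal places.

center=(13.0494,-3.3261) T_A=(9.1919,-6.1280) T_B=(9.4238,-0.2300) sweep=76.4880

bisector direction at 357.7483° = (0.999228,-0.039289)
center distance |VC| = r/sin(θ/2) = 4.767744/sin(51.7560°) = 6.070607
C = V + |VC|·bis = (13.0494,-3.3261)
T_A = V + ((C−V)·d_A)·d_A = V + 3.7578·d_A = (9.1919,-6.1280)
T_B = V + ((C−V)·d_B)·d_B = V + 3.7578·d_B = (9.4238,-0.2300)
sweep = 180° − θ = 76.4880°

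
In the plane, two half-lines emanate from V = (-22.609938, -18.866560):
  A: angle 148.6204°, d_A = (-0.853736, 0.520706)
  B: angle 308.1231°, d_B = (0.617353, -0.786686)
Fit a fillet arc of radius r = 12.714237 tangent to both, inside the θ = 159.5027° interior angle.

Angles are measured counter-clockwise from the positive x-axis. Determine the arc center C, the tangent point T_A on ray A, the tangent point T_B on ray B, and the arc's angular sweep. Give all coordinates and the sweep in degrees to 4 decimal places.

bisector direction at 228.3717° = (-0.664295,-0.747471)
center distance |VC| = r/sin(θ/2) = 12.714237/sin(79.7514°) = 12.920383
C = V + |VC|·bis = (-31.1929,-28.5242)
T_A = V + ((C−V)·d_A)·d_A = V + 2.2988·d_A = (-24.5725,-17.6696)
T_B = V + ((C−V)·d_B)·d_B = V + 2.2988·d_B = (-21.1908,-20.6750)
sweep = 180° − θ = 20.4973°

center=(-31.1929,-28.5242) T_A=(-24.5725,-17.6696) T_B=(-21.1908,-20.6750) sweep=20.4973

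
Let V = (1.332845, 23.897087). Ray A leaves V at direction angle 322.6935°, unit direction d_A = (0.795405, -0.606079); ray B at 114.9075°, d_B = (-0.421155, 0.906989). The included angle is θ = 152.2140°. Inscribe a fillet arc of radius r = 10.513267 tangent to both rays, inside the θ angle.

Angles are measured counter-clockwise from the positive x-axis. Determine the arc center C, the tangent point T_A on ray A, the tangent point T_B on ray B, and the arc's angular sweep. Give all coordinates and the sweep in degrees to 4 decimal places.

center=(9.7731,30.6833) T_A=(3.4012,22.3210) T_B=(0.2377,26.2556) sweep=27.7860

bisector direction at 38.8005° = (0.779332,0.626611)
center distance |VC| = r/sin(θ/2) = 10.513267/sin(76.1070°) = 10.830092
C = V + |VC|·bis = (9.7731,30.6833)
T_A = V + ((C−V)·d_A)·d_A = V + 2.6004·d_A = (3.4012,22.3210)
T_B = V + ((C−V)·d_B)·d_B = V + 2.6004·d_B = (0.2377,26.2556)
sweep = 180° − θ = 27.7860°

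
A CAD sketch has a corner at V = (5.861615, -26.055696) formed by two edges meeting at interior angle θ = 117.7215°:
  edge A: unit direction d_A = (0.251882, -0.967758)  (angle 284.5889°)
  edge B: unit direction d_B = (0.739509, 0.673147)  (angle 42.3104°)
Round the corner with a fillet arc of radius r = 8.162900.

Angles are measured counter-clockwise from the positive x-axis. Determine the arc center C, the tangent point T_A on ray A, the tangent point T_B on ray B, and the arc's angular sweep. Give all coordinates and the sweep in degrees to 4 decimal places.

bisector direction at 343.4497° = (0.958570,-0.284858)
center distance |VC| = r/sin(θ/2) = 8.162900/sin(58.8608°) = 9.537067
C = V + |VC|·bis = (15.0036,-28.7724)
T_A = V + ((C−V)·d_A)·d_A = V + 4.9318·d_A = (7.1038,-30.8285)
T_B = V + ((C−V)·d_B)·d_B = V + 4.9318·d_B = (9.5087,-22.7359)
sweep = 180° − θ = 62.2785°

center=(15.0036,-28.7724) T_A=(7.1038,-30.8285) T_B=(9.5087,-22.7359) sweep=62.2785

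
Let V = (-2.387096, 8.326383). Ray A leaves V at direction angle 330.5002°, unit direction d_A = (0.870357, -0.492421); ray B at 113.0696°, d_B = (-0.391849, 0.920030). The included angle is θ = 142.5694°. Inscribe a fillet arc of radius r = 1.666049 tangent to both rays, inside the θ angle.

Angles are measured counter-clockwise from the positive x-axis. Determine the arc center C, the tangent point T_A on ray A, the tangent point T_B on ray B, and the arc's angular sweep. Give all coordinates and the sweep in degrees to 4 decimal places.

bisector direction at 41.7849° = (0.745652,0.666336)
center distance |VC| = r/sin(θ/2) = 1.666049/sin(71.2847°) = 1.759060
C = V + |VC|·bis = (-1.0755,9.4985)
T_A = V + ((C−V)·d_A)·d_A = V + 0.5644·d_A = (-1.8958,8.0484)
T_B = V + ((C−V)·d_B)·d_B = V + 0.5644·d_B = (-2.6083,8.8457)
sweep = 180° − θ = 37.4306°

center=(-1.0755,9.4985) T_A=(-1.8958,8.0484) T_B=(-2.6083,8.8457) sweep=37.4306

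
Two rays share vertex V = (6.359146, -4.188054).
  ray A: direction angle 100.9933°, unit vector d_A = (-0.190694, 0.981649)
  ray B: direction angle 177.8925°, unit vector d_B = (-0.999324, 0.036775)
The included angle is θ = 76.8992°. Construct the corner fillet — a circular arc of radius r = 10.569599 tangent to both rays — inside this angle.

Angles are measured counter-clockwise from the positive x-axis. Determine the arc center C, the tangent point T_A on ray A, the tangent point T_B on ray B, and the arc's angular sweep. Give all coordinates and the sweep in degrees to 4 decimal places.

center=(-6.5550,6.8639) T_A=(3.8207,8.8795) T_B=(-6.9437,-3.6985) sweep=103.1008

bisector direction at 139.4429° = (-0.759758,0.650206)
center distance |VC| = r/sin(θ/2) = 10.569599/sin(38.4496°) = 16.997680
C = V + |VC|·bis = (-6.5550,6.8639)
T_A = V + ((C−V)·d_A)·d_A = V + 13.3118·d_A = (3.8207,8.8795)
T_B = V + ((C−V)·d_B)·d_B = V + 13.3118·d_B = (-6.9437,-3.6985)
sweep = 180° − θ = 103.1008°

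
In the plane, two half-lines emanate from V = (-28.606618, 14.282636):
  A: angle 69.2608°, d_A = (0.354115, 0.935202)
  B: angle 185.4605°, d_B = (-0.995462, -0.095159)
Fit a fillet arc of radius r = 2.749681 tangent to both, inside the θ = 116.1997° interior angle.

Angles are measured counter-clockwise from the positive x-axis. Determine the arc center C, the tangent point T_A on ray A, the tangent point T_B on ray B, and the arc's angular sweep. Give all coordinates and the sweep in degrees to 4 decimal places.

bisector direction at 127.3606° = (-0.606830,0.794832)
center distance |VC| = r/sin(θ/2) = 2.749681/sin(58.0999°) = 3.238842
C = V + |VC|·bis = (-30.5720,16.8570)
T_A = V + ((C−V)·d_A)·d_A = V + 1.7115·d_A = (-28.0005,15.8833)
T_B = V + ((C−V)·d_B)·d_B = V + 1.7115·d_B = (-30.3104,14.1198)
sweep = 180° − θ = 63.8003°

center=(-30.5720,16.8570) T_A=(-28.0005,15.8833) T_B=(-30.3104,14.1198) sweep=63.8003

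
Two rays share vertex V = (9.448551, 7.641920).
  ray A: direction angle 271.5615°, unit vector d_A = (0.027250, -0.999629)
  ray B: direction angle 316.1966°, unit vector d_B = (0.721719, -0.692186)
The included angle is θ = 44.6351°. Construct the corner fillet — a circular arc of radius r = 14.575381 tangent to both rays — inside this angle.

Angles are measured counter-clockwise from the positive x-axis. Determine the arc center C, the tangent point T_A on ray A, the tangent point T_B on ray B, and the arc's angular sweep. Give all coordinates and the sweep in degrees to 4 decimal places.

center=(24.9861,-27.4552) T_A=(10.4161,-27.8524) T_B=(35.0750,-16.9359) sweep=135.3649

bisector direction at 293.8791° = (0.404807,-0.914402)
center distance |VC| = r/sin(θ/2) = 14.575381/sin(22.3176°) = 38.382574
C = V + |VC|·bis = (24.9861,-27.4552)
T_A = V + ((C−V)·d_A)·d_A = V + 35.5075·d_A = (10.4161,-27.8524)
T_B = V + ((C−V)·d_B)·d_B = V + 35.5075·d_B = (35.0750,-16.9359)
sweep = 180° − θ = 135.3649°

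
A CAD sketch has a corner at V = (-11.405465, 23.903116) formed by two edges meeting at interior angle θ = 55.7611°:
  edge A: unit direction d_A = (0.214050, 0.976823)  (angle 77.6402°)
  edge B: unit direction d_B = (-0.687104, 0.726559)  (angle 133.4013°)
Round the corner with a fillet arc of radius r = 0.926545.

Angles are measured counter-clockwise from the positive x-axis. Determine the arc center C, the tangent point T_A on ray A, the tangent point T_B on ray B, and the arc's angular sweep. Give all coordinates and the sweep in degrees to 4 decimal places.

center=(-11.9357,25.8122) T_A=(-11.0306,25.6139) T_B=(-12.6088,25.1756) sweep=124.2389

bisector direction at 105.5207° = (-0.267587,0.963534)
center distance |VC| = r/sin(θ/2) = 0.926545/sin(27.8805°) = 1.981364
C = V + |VC|·bis = (-11.9357,25.8122)
T_A = V + ((C−V)·d_A)·d_A = V + 1.7514·d_A = (-11.0306,25.6139)
T_B = V + ((C−V)·d_B)·d_B = V + 1.7514·d_B = (-12.6088,25.1756)
sweep = 180° − θ = 124.2389°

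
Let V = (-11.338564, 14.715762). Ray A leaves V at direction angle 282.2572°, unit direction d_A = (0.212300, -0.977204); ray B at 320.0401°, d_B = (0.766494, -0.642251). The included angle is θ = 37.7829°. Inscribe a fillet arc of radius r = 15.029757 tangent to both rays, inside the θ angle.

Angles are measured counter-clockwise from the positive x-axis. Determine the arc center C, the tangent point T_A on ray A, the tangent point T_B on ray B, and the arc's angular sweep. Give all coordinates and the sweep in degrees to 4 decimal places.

bisector direction at 301.1486° = (0.517260,-0.855828)
center distance |VC| = r/sin(θ/2) = 15.029757/sin(18.8914°) = 46.420198
C = V + |VC|·bis = (12.6728,-25.0120)
T_A = V + ((C−V)·d_A)·d_A = V + 43.9197·d_A = (-2.0144,-28.2028)
T_B = V + ((C−V)·d_B)·d_B = V + 43.9197·d_B = (22.3256,-13.4917)
sweep = 180° − θ = 142.2171°

center=(12.6728,-25.0120) T_A=(-2.0144,-28.2028) T_B=(22.3256,-13.4917) sweep=142.2171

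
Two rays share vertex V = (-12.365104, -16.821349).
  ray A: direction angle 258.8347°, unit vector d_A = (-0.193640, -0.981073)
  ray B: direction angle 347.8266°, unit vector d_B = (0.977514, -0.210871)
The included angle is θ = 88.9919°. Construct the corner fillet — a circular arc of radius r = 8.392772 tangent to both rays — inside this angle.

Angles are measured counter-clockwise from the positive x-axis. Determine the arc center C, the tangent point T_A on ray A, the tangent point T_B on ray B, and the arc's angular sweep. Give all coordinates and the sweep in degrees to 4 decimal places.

bisector direction at 303.3306° = (0.549470,-0.835514)
center distance |VC| = r/sin(θ/2) = 8.392772/sin(44.4960°) = 11.974982
C = V + |VC|·bis = (-5.7852,-26.8266)
T_A = V + ((C−V)·d_A)·d_A = V + 8.5418·d_A = (-14.0191,-25.2014)
T_B = V + ((C−V)·d_B)·d_B = V + 8.5418·d_B = (-4.0154,-18.6226)
sweep = 180° − θ = 91.0081°

center=(-5.7852,-26.8266) T_A=(-14.0191,-25.2014) T_B=(-4.0154,-18.6226) sweep=91.0081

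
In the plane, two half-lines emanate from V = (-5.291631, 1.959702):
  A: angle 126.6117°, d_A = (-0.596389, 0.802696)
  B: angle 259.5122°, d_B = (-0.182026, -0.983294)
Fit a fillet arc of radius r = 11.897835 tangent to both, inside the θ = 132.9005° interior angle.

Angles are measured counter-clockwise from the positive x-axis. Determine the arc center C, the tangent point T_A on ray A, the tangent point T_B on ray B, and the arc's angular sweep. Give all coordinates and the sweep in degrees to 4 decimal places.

bisector direction at 193.0619° = (-0.974126,-0.226004)
center distance |VC| = r/sin(θ/2) = 11.897835/sin(66.4502°) = 12.978793
C = V + |VC|·bis = (-17.9346,-0.9736)
T_A = V + ((C−V)·d_A)·d_A = V + 5.1856·d_A = (-8.3843,6.1222)
T_B = V + ((C−V)·d_B)·d_B = V + 5.1856·d_B = (-6.2355,-3.1393)
sweep = 180° − θ = 47.0995°

center=(-17.9346,-0.9736) T_A=(-8.3843,6.1222) T_B=(-6.2355,-3.1393) sweep=47.0995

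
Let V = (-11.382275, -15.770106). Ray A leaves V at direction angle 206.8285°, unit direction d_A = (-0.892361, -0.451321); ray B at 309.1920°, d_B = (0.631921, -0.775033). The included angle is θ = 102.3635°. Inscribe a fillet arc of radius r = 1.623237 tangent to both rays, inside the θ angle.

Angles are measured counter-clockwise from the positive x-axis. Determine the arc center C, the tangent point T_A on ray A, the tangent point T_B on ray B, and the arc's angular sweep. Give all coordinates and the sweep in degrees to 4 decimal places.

bisector direction at 258.0102° = (-0.207737,-0.978185)
center distance |VC| = r/sin(θ/2) = 1.623237/sin(51.1818°) = 2.083375
C = V + |VC|·bis = (-11.8151,-17.8080)
T_A = V + ((C−V)·d_A)·d_A = V + 1.3060·d_A = (-12.5477,-16.3595)
T_B = V + ((C−V)·d_B)·d_B = V + 1.3060·d_B = (-10.5570,-16.7823)
sweep = 180° − θ = 77.6365°

center=(-11.8151,-17.8080) T_A=(-12.5477,-16.3595) T_B=(-10.5570,-16.7823) sweep=77.6365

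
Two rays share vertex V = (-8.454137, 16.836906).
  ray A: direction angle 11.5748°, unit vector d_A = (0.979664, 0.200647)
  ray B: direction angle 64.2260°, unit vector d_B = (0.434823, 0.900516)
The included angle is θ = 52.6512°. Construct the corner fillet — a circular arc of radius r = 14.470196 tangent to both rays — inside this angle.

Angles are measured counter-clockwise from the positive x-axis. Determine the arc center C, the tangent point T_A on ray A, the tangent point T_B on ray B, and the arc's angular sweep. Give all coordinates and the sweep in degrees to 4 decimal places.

center=(17.2930,36.8808) T_A=(20.1964,22.7049) T_B=(4.2624,43.1728) sweep=127.3488

bisector direction at 37.9004° = (0.789080,0.614291)
center distance |VC| = r/sin(θ/2) = 14.470196/sin(26.3256°) = 32.629356
C = V + |VC|·bis = (17.2930,36.8808)
T_A = V + ((C−V)·d_A)·d_A = V + 29.2453·d_A = (20.1964,22.7049)
T_B = V + ((C−V)·d_B)·d_B = V + 29.2453·d_B = (4.2624,43.1728)
sweep = 180° − θ = 127.3488°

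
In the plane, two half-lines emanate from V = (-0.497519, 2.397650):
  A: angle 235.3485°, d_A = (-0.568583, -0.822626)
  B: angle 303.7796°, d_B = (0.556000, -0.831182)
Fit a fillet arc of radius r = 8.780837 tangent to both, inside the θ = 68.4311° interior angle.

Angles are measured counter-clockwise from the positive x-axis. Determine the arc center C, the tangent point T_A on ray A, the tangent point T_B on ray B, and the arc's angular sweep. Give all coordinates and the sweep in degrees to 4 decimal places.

bisector direction at 269.5641° = (-0.007609,-0.999971)
center distance |VC| = r/sin(θ/2) = 8.780837/sin(34.2156°) = 15.615712
C = V + |VC|·bis = (-0.6163,-13.2176)
T_A = V + ((C−V)·d_A)·d_A = V + 12.9131·d_A = (-7.8397,-8.2250)
T_B = V + ((C−V)·d_B)·d_B = V + 12.9131·d_B = (6.6821,-8.3355)
sweep = 180° − θ = 111.5689°

center=(-0.6163,-13.2176) T_A=(-7.8397,-8.2250) T_B=(6.6821,-8.3355) sweep=111.5689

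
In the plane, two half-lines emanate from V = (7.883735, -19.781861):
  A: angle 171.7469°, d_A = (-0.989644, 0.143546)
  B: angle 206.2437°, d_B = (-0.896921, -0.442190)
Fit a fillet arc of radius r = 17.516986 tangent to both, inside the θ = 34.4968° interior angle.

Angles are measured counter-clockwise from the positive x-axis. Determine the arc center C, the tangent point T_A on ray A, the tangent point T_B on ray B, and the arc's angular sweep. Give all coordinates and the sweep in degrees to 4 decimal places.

center=(-50.4659,-29.0186) T_A=(-47.9514,-11.6831) T_B=(-42.7201,-44.7300) sweep=145.5032

bisector direction at 188.9953° = (-0.987701,-0.156353)
center distance |VC| = r/sin(θ/2) = 17.516986/sin(17.2484°) = 59.076241
C = V + |VC|·bis = (-50.4659,-29.0186)
T_A = V + ((C−V)·d_A)·d_A = V + 56.4195·d_A = (-47.9514,-11.6831)
T_B = V + ((C−V)·d_B)·d_B = V + 56.4195·d_B = (-42.7201,-44.7300)
sweep = 180° − θ = 145.5032°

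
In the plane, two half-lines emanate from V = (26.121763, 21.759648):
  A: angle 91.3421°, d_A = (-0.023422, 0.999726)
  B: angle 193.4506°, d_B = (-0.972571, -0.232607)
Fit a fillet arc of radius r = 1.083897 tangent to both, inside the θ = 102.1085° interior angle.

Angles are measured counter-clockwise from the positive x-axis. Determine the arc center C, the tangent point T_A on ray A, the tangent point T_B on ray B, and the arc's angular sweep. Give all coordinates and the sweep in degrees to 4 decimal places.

center=(25.0176,22.6100) T_A=(26.1012,22.6354) T_B=(25.2698,21.5559) sweep=77.8915

bisector direction at 142.3964° = (-0.792251,0.610196)
center distance |VC| = r/sin(θ/2) = 1.083897/sin(51.0543°) = 1.393647
C = V + |VC|·bis = (25.0176,22.6100)
T_A = V + ((C−V)·d_A)·d_A = V + 0.8760·d_A = (26.1012,22.6354)
T_B = V + ((C−V)·d_B)·d_B = V + 0.8760·d_B = (25.2698,21.5559)
sweep = 180° − θ = 77.8915°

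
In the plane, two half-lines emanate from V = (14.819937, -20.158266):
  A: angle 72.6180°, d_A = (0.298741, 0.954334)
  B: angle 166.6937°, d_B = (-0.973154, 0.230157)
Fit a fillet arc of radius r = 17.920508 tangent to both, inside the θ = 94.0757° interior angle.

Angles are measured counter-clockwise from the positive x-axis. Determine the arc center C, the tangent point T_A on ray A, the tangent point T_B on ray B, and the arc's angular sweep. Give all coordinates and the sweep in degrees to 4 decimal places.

bisector direction at 119.6558° = (-0.494789,0.869013)
center distance |VC| = r/sin(θ/2) = 17.920508/sin(47.0378°) = 24.488123
C = V + |VC|·bis = (2.7035,1.1222)
T_A = V + ((C−V)·d_A)·d_A = V + 16.6890·d_A = (19.8056,-4.2314)
T_B = V + ((C−V)·d_B)·d_B = V + 16.6890·d_B = (-1.4210,-16.3172)
sweep = 180° − θ = 85.9243°

center=(2.7035,1.1222) T_A=(19.8056,-4.2314) T_B=(-1.4210,-16.3172) sweep=85.9243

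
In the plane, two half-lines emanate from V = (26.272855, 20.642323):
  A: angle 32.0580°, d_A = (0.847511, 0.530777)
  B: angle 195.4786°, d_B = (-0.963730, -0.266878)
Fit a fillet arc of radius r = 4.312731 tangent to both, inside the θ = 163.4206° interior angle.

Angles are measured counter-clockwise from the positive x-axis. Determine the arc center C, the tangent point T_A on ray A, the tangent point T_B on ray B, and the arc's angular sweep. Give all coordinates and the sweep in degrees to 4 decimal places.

bisector direction at 113.7683° = (-0.403039,0.915183)
center distance |VC| = r/sin(θ/2) = 4.312731/sin(81.7103°) = 4.358267
C = V + |VC|·bis = (24.5163,24.6309)
T_A = V + ((C−V)·d_A)·d_A = V + 0.6284·d_A = (26.8054,20.9758)
T_B = V + ((C−V)·d_B)·d_B = V + 0.6284·d_B = (25.6673,20.4746)
sweep = 180° − θ = 16.5794°

center=(24.5163,24.6309) T_A=(26.8054,20.9758) T_B=(25.6673,20.4746) sweep=16.5794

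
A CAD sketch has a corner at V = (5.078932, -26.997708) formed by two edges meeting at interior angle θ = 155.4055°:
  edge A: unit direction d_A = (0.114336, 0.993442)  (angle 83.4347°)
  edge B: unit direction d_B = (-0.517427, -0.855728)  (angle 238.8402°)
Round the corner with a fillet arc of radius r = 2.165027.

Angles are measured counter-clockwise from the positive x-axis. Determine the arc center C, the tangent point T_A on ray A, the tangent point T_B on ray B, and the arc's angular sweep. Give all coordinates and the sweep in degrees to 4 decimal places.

center=(2.9821,-26.2813) T_A=(5.1329,-26.5289) T_B=(4.8347,-27.4016) sweep=24.5945

bisector direction at 161.1375° = (-0.946297,0.323299)
center distance |VC| = r/sin(θ/2) = 2.165027/sin(77.7027°) = 2.215868
C = V + |VC|·bis = (2.9821,-26.2813)
T_A = V + ((C−V)·d_A)·d_A = V + 0.4719·d_A = (5.1329,-26.5289)
T_B = V + ((C−V)·d_B)·d_B = V + 0.4719·d_B = (4.8347,-27.4016)
sweep = 180° − θ = 24.5945°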